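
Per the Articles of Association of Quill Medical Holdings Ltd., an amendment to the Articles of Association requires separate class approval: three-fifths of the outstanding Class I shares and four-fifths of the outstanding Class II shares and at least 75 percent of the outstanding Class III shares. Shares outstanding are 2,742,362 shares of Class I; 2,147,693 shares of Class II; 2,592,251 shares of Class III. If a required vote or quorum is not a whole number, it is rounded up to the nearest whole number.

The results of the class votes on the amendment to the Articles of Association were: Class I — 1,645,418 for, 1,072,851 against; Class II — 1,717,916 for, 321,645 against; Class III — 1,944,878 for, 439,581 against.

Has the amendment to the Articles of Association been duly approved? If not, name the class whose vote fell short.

Class I: 3/5 of 2742362 = 1645417.20, rounded up to 1645418; 1,645,418 required, 1,645,418 in favor — approved.
Class II: 4/5 of 2147693 = 1718154.40, rounded up to 1718155; 1,718,155 required, 1,717,916 in favor — not approved.
Class III: 3/4 of 2592251 = 1944188.25, rounded up to 1944189; 1,944,189 required, 1,944,878 in favor — approved.

Not approved — the Class II shares did not give the required vote.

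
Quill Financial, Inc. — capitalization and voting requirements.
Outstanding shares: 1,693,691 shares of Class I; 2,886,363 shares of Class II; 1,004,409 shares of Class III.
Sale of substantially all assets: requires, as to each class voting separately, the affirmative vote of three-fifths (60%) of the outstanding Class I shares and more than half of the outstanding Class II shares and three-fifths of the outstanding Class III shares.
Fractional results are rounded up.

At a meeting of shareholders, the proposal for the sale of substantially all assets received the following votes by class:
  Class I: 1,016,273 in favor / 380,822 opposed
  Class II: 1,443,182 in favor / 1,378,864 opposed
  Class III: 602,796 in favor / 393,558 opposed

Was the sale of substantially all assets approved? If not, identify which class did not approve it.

Class I: 3/5 of 1693691 = 1016214.60, rounded up to 1016215; 1,016,215 required, 1,016,273 in favor — approved.
Class II: a majority of 2886363 is 1443182; 1,443,182 required, 1,443,182 in favor — approved.
Class III: 3/5 of 1004409 = 602645.40, rounded up to 602646; 602,646 required, 602,796 in favor — approved.

Approved — every class gave the required vote.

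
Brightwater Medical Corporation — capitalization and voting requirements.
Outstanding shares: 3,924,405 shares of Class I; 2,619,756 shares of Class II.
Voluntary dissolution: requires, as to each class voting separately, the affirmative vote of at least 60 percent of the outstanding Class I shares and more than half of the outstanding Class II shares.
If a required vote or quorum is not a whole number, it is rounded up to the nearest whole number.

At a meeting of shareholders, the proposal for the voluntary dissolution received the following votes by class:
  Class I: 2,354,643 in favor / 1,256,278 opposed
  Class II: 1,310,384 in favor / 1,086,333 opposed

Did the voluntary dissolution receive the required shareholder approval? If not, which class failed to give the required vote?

Class I: 3/5 of 3924405 = 2354643; 2,354,643 required, 2,354,643 in favor — approved.
Class II: a majority of 2619756 is 1309879; 1,309,879 required, 1,310,384 in favor — approved.

Approved — every class gave the required vote.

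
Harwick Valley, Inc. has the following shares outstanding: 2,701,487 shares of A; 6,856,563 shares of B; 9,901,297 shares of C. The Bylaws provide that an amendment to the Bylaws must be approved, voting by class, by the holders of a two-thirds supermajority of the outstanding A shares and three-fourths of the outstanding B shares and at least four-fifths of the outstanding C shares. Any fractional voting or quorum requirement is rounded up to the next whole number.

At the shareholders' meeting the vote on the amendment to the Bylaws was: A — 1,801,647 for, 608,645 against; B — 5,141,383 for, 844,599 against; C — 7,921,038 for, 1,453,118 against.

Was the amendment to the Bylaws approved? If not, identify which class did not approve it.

Not approved — the B shares did not give the required vote.

A: 2/3 of 2701487 = 1800991.33, rounded up to 1800992; 1,800,992 required, 1,801,647 in favor — approved.
B: 3/4 of 6856563 = 5142422.25, rounded up to 5142423; 5,142,423 required, 5,141,383 in favor — not approved.
C: 4/5 of 9901297 = 7921037.60, rounded up to 7921038; 7,921,038 required, 7,921,038 in favor — approved.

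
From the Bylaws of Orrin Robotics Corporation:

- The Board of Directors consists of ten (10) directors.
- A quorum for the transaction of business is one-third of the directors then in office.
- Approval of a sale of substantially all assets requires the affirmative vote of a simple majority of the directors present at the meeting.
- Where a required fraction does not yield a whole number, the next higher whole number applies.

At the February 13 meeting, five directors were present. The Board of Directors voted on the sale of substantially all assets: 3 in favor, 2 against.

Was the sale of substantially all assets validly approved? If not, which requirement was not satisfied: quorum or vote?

Valid — all requirements satisfied.

Quorum: 5 present; quorum is 4. Satisfied.
Vote: the sale of substantially all assets requires a majority of the directors present (5). A majority of 5 is 3, so 3 affirmative votes are needed; 3 voted in favor. Satisfied.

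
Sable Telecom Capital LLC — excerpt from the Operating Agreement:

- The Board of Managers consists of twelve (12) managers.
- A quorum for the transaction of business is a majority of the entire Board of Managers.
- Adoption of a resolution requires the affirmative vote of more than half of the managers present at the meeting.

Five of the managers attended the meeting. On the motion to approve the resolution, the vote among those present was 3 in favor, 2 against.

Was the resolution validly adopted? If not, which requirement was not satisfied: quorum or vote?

Quorum: 5 present; quorum is 7. Not satisfied.
Vote: the resolution requires a majority of the managers present (5). A majority of 5 is 3, so 3 affirmative votes are needed; 3 voted in favor. Satisfied. (Moot — without a quorum no business can be validly transacted.)

Invalid — quorum requirement not satisfied.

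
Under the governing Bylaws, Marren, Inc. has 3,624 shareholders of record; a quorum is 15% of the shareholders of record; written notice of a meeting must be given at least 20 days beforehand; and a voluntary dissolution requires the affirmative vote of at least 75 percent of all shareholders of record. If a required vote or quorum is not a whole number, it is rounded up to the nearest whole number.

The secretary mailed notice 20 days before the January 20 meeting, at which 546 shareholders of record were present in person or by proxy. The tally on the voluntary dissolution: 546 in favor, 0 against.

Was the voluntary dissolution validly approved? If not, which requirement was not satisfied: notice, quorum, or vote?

Invalid — vote requirement not satisfied.

Notice: 20 days given; 20 required. Satisfied.
Quorum: 15% of 3,624 = 543.60, rounded up to 544; 546 present. Satisfied.
Vote: requires three-fourths of all shareholders of record (3,624); 3/4 of 3624 = 2718, so 2,718 needed; 546 in favor. Not satisfied.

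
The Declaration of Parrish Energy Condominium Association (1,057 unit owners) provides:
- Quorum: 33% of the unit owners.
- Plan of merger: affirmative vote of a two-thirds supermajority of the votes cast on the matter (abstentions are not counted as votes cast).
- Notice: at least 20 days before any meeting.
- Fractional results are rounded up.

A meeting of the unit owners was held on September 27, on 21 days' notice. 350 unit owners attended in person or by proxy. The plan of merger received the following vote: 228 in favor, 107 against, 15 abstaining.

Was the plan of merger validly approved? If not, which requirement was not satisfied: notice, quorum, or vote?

Notice: 21 days given; 20 required. Satisfied.
Quorum: 33% of 1,057 = 348.81, rounded up to 349; 350 present. Satisfied.
Vote: requires two-thirds of the votes cast (350 − 15 abstaining = 335); 2/3 of 335 = 223.33, rounded up to 224, so 224 needed; 228 in favor. Satisfied.

Valid — all requirements satisfied.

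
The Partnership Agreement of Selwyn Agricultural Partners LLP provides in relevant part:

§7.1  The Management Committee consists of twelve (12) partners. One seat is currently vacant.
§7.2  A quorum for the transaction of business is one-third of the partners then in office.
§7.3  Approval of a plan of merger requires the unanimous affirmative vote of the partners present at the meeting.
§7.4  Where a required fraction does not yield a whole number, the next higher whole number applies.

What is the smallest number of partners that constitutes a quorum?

4

1/3 of 11 = 3.67, rounded up to 4.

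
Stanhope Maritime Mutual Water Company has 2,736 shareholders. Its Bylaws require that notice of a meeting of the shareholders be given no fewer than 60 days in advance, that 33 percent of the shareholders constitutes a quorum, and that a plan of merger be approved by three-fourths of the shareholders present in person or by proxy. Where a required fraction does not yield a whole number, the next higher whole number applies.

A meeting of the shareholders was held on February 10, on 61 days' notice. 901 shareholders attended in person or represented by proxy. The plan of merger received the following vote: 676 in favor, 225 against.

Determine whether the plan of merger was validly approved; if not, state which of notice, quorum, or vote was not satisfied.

Invalid — quorum requirement not satisfied.

Notice: 61 days given; 60 required. Satisfied.
Quorum: 33% of 2,736 = 902.88, rounded up to 903; 901 present. Not satisfied.
Vote: requires three-fourths of those present (901); 3/4 of 901 = 675.75, rounded up to 676, so 676 needed; 676 in favor. Satisfied.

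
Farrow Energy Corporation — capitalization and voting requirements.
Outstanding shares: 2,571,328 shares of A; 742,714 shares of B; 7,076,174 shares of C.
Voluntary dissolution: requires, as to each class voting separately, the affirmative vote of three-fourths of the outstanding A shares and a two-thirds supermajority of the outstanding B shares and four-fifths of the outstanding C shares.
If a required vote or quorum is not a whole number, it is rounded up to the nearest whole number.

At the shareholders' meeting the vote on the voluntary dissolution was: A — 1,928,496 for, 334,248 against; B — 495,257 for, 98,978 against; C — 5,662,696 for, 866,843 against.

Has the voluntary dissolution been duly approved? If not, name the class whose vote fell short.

A: 3/4 of 2571328 = 1928496; 1,928,496 required, 1,928,496 in favor — approved.
B: 2/3 of 742714 = 495142.67, rounded up to 495143; 495,143 required, 495,257 in favor — approved.
C: 4/5 of 7076174 = 5660939.20, rounded up to 5660940; 5,660,940 required, 5,662,696 in favor — approved.

Approved — every class gave the required vote.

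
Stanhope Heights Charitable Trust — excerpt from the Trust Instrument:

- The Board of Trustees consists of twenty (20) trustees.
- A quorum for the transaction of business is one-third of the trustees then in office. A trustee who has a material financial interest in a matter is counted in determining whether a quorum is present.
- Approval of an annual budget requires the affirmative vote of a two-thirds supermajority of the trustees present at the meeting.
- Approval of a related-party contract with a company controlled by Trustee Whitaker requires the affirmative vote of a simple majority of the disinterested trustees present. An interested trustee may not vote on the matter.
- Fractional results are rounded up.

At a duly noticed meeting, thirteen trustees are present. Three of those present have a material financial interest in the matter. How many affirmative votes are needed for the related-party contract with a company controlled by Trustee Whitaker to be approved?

The related-party contract with a company controlled by Trustee Whitaker requires a majority of the disinterested trustees present (13 − 3 = 10).
A majority of 10 is 6.

6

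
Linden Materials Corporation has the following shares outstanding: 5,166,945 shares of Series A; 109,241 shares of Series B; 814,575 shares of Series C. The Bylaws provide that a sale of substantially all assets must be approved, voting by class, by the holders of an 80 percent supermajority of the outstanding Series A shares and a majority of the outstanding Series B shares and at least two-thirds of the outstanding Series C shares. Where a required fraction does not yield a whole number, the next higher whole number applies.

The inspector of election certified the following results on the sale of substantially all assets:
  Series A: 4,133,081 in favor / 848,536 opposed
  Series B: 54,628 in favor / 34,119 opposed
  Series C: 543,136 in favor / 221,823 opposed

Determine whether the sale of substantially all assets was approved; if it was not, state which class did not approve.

Not approved — the Series A shares did not give the required vote.

Series A: 4/5 of 5166945 = 4133556; 4,133,556 required, 4,133,081 in favor — not approved.
Series B: a majority of 109241 is 54621; 54,621 required, 54,628 in favor — approved.
Series C: 2/3 of 814575 = 543050; 543,050 required, 543,136 in favor — approved.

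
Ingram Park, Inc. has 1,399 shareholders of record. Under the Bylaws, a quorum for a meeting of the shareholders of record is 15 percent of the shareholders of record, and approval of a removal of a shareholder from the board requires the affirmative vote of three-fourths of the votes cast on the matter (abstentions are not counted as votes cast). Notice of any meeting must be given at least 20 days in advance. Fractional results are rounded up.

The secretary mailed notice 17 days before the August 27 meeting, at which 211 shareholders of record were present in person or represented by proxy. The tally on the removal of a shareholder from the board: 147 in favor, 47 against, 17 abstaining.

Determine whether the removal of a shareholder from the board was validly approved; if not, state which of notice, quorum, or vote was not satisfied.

Invalid — notice requirement not satisfied.

Notice: 17 days given; 20 required. Not satisfied.
Quorum: 15% of 1,399 = 209.85, rounded up to 210; 211 present. Satisfied.
Vote: requires three-fourths of the votes cast (211 − 17 abstaining = 194); 3/4 of 194 = 145.50, rounded up to 146, so 146 needed; 147 in favor. Satisfied.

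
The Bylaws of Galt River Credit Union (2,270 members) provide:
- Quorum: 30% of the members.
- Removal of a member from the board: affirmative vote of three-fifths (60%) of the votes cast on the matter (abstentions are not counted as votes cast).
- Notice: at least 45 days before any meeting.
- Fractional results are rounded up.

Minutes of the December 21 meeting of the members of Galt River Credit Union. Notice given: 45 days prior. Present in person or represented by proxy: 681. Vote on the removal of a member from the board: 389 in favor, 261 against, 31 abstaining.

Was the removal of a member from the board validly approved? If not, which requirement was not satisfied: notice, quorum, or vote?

Invalid — vote requirement not satisfied.

Notice: 45 days given; 45 required. Satisfied.
Quorum: 30% of 2,270 = 681; 681 present. Satisfied.
Vote: requires three-fifths of the votes cast (681 − 31 abstaining = 650); 3/5 of 650 = 390, so 390 needed; 389 in favor. Not satisfied.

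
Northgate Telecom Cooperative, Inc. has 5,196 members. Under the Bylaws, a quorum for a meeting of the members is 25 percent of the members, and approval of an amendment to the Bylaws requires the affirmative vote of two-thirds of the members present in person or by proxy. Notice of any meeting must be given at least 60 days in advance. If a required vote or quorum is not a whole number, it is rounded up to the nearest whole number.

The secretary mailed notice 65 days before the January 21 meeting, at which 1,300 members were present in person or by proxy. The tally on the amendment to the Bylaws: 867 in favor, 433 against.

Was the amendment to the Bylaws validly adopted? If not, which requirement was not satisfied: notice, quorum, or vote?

Valid — all requirements satisfied.

Notice: 65 days given; 60 required. Satisfied.
Quorum: 25% of 5,196 = 1,299; 1,300 present. Satisfied.
Vote: requires two-thirds of those present (1,300); 2/3 of 1300 = 866.67, rounded up to 867, so 867 needed; 867 in favor. Satisfied.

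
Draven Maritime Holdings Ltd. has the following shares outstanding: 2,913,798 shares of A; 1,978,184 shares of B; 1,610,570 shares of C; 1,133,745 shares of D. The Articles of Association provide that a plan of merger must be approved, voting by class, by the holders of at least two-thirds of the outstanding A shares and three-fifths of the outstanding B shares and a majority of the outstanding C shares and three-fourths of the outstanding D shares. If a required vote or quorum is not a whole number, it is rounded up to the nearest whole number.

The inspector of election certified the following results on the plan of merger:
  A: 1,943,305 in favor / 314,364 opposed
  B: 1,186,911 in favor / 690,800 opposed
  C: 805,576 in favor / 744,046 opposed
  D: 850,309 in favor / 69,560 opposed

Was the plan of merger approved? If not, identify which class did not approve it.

Approved — every class gave the required vote.

A: 2/3 of 2913798 = 1942532; 1,942,532 required, 1,943,305 in favor — approved.
B: 3/5 of 1978184 = 1186910.40, rounded up to 1186911; 1,186,911 required, 1,186,911 in favor — approved.
C: a majority of 1610570 is 805286; 805,286 required, 805,576 in favor — approved.
D: 3/4 of 1133745 = 850308.75, rounded up to 850309; 850,309 required, 850,309 in favor — approved.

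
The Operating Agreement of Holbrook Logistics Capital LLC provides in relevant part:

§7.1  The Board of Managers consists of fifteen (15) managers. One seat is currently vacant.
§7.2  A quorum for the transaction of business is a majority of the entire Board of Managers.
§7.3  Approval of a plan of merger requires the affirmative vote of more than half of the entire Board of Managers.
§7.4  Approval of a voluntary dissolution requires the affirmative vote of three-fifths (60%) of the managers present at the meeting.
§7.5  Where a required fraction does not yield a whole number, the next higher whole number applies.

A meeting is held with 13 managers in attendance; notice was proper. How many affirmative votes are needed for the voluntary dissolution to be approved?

The voluntary dissolution requires three-fifths of the managers present (13).
3/5 of 13 = 7.80, rounded up to 8.

8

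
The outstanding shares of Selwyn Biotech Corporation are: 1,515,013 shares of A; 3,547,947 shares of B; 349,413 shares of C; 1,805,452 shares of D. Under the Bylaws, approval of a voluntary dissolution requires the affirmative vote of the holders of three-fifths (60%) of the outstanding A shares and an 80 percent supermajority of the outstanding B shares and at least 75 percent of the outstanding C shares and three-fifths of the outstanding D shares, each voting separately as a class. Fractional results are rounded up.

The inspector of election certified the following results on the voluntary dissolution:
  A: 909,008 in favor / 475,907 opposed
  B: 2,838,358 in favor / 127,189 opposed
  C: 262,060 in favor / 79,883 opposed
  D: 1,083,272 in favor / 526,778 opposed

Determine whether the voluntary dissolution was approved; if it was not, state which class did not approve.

Approved — every class gave the required vote.

A: 3/5 of 1515013 = 909007.80, rounded up to 909008; 909,008 required, 909,008 in favor — approved.
B: 4/5 of 3547947 = 2838357.60, rounded up to 2838358; 2,838,358 required, 2,838,358 in favor — approved.
C: 3/4 of 349413 = 262059.75, rounded up to 262060; 262,060 required, 262,060 in favor — approved.
D: 3/5 of 1805452 = 1083271.20, rounded up to 1083272; 1,083,272 required, 1,083,272 in favor — approved.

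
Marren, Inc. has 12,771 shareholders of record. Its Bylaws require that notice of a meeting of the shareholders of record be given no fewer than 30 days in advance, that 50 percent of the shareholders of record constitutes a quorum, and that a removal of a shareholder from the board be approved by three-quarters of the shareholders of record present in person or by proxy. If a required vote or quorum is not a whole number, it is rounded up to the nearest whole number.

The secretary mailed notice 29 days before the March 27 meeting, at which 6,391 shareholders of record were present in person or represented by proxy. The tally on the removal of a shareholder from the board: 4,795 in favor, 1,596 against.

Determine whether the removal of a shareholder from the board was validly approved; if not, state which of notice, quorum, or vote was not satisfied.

Invalid — notice requirement not satisfied.

Notice: 29 days given; 30 required. Not satisfied.
Quorum: 50% of 12,771 = 6,385.50, rounded up to 6,386; 6,391 present. Satisfied.
Vote: requires three-fourths of those present (6,391); 3/4 of 6391 = 4793.25, rounded up to 4794, so 4,794 needed; 4,795 in favor. Satisfied.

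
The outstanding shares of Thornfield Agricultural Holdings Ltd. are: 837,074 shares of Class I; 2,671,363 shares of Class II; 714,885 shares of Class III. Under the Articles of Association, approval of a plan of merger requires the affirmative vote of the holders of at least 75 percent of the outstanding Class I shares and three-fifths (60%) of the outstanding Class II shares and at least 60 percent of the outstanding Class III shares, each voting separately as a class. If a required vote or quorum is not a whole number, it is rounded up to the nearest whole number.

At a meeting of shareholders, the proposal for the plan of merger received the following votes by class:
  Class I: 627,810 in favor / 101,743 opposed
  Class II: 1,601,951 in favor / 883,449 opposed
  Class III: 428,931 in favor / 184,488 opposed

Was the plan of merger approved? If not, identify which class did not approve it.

Class I: 3/4 of 837074 = 627805.50, rounded up to 627806; 627,806 required, 627,810 in favor — approved.
Class II: 3/5 of 2671363 = 1602817.80, rounded up to 1602818; 1,602,818 required, 1,601,951 in favor — not approved.
Class III: 3/5 of 714885 = 428931; 428,931 required, 428,931 in favor — approved.

Not approved — the Class II shares did not give the required vote.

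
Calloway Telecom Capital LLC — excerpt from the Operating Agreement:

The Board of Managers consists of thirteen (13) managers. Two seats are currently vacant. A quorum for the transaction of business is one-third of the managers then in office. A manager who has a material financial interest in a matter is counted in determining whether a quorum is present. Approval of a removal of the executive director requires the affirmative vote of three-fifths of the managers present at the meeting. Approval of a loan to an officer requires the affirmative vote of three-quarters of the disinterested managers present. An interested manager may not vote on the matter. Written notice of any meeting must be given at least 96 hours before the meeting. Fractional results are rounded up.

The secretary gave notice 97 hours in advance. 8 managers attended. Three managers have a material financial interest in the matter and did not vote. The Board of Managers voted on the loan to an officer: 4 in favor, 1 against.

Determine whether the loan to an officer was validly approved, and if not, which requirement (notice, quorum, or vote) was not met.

Valid — all requirements satisfied.

Notice: 97 hours given; 96 required (97 ≥ 96). Satisfied.
Quorum: 8 present (interested managers count toward quorum); quorum is 4. Satisfied.
Vote: the loan to an officer requires three-fourths of the disinterested managers present (8 − 3 = 5). 3/4 of 5 = 3.75, rounded up to 4, so 4 affirmative votes are needed; 4 voted in favor. Satisfied.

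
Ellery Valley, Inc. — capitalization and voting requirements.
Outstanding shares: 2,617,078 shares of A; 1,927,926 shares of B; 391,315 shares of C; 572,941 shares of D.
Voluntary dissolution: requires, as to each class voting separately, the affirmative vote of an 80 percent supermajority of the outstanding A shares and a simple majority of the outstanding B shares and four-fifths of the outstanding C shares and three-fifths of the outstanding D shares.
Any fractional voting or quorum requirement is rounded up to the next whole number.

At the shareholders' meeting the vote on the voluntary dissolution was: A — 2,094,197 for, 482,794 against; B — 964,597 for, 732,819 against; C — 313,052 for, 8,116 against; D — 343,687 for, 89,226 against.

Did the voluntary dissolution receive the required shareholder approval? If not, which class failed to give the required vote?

A: 4/5 of 2617078 = 2093662.40, rounded up to 2093663; 2,093,663 required, 2,094,197 in favor — approved.
B: a majority of 1927926 is 963964; 963,964 required, 964,597 in favor — approved.
C: 4/5 of 391315 = 313052; 313,052 required, 313,052 in favor — approved.
D: 3/5 of 572941 = 343764.60, rounded up to 343765; 343,765 required, 343,687 in favor — not approved.

Not approved — the D shares did not give the required vote.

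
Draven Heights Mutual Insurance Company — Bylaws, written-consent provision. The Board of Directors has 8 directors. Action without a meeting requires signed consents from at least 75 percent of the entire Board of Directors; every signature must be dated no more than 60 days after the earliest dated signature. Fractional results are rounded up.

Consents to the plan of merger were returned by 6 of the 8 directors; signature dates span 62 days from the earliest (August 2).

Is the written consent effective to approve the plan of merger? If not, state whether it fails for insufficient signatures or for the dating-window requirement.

Not effective — dating-window requirement not satisfied.

Signatures required: at least 75 percent of 8 — 3/4 of 8 = 6, so 6 needed; 6 signed. Sufficient.
Dating window: the latest signature is 62 days after the earliest; the limit is 60 days. Outside the window.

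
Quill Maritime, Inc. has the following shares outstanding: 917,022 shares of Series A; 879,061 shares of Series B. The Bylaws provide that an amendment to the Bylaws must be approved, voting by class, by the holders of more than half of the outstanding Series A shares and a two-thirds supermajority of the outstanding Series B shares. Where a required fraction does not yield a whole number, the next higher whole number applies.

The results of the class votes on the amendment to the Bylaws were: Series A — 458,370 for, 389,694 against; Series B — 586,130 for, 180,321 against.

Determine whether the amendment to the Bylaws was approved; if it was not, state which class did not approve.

Series A: a majority of 917022 is 458512; 458,512 required, 458,370 in favor — not approved.
Series B: 2/3 of 879061 = 586040.67, rounded up to 586041; 586,041 required, 586,130 in favor — approved.

Not approved — the Series A shares did not give the required vote.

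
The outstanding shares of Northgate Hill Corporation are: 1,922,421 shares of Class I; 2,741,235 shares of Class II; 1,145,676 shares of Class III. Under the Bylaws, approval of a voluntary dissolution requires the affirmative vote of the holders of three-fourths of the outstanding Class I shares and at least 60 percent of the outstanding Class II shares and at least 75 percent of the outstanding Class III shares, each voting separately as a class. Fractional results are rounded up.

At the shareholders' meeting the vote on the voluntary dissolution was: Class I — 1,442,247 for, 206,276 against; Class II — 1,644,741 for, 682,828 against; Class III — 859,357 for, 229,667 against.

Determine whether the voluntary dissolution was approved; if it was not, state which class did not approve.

Approved — every class gave the required vote.

Class I: 3/4 of 1922421 = 1441815.75, rounded up to 1441816; 1,441,816 required, 1,442,247 in favor — approved.
Class II: 3/5 of 2741235 = 1644741; 1,644,741 required, 1,644,741 in favor — approved.
Class III: 3/4 of 1145676 = 859257; 859,257 required, 859,357 in favor — approved.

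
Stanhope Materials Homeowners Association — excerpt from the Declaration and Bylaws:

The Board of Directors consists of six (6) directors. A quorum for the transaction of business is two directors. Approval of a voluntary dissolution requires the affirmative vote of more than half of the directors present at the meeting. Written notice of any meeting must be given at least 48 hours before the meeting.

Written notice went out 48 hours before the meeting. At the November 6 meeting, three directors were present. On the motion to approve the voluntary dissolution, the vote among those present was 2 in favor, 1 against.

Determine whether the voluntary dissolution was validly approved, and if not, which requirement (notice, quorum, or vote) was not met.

Valid — all requirements satisfied.

Notice: 48 hours given; 48 required (48 ≥ 48). Satisfied.
Quorum: 3 present; quorum is 2. Satisfied.
Vote: the voluntary dissolution requires a majority of the directors present (3). A majority of 3 is 2, so 2 affirmative votes are needed; 2 voted in favor. Satisfied.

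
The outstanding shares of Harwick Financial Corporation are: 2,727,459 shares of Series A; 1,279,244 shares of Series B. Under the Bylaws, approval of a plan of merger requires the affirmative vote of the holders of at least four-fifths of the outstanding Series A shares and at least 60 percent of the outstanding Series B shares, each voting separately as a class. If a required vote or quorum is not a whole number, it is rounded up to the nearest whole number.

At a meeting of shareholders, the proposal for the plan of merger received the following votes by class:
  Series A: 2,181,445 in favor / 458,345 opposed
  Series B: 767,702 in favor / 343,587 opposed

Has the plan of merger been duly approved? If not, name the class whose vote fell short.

Series A: 4/5 of 2727459 = 2181967.20, rounded up to 2181968; 2,181,968 required, 2,181,445 in favor — not approved.
Series B: 3/5 of 1279244 = 767546.40, rounded up to 767547; 767,547 required, 767,702 in favor — approved.

Not approved — the Series A shares did not give the required vote.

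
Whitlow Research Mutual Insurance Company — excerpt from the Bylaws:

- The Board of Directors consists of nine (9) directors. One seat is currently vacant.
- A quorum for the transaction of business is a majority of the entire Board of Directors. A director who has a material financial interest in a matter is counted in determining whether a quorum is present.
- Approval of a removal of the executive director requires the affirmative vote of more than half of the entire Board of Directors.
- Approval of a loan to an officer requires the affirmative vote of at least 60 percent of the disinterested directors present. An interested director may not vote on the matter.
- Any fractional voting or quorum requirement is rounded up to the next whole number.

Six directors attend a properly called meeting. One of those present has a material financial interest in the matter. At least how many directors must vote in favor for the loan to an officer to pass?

3

The loan to an officer requires three-fifths of the disinterested directors present (6 − 1 = 5).
3/5 of 5 = 3.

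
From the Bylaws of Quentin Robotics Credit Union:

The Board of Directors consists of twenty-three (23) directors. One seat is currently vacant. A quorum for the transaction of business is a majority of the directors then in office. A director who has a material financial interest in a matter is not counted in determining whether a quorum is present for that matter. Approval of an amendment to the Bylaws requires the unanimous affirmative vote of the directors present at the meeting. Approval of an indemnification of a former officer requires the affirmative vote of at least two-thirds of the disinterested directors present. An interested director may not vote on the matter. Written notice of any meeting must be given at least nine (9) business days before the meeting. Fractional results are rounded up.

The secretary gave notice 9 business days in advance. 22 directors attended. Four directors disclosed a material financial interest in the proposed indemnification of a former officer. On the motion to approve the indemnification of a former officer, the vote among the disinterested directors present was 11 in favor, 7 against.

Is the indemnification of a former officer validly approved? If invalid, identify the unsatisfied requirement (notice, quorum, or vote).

Notice: 9 business days given; 9 required (9 ≥ 9). Satisfied.
Quorum: 22 present, but the 4 interested directors do not count, leaving 18. Quorum is 12. Satisfied.
Vote: the indemnification of a former officer requires two-thirds of the disinterested directors present (22 − 4 = 18). 2/3 of 18 = 12, so 12 affirmative votes are needed; 11 voted in favor. Not satisfied.

Invalid — vote requirement not satisfied.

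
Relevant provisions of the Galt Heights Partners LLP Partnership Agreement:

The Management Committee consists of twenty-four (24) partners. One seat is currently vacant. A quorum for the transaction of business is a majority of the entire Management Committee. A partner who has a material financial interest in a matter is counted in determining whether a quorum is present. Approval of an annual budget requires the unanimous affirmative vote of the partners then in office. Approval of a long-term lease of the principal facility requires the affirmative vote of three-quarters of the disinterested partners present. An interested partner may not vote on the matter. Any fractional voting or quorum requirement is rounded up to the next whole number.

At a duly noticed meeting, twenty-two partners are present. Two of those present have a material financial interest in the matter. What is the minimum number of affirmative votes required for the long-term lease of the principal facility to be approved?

The long-term lease of the principal facility requires three-fourths of the disinterested partners present (22 − 2 = 20).
3/4 of 20 = 15.

15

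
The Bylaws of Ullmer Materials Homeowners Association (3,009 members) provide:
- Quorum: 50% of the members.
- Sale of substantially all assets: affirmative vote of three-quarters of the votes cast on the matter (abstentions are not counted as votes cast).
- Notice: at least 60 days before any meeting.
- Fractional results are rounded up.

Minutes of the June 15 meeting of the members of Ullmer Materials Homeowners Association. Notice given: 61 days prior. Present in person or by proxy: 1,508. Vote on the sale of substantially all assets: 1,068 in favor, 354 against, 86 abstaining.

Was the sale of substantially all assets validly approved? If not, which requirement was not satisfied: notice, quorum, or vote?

Notice: 61 days given; 60 required. Satisfied.
Quorum: 50% of 3,009 = 1,504.50, rounded up to 1,505; 1,508 present. Satisfied.
Vote: requires three-fourths of the votes cast (1,508 − 86 abstaining = 1,422); 3/4 of 1422 = 1066.50, rounded up to 1067, so 1,067 needed; 1,068 in favor. Satisfied.

Valid — all requirements satisfied.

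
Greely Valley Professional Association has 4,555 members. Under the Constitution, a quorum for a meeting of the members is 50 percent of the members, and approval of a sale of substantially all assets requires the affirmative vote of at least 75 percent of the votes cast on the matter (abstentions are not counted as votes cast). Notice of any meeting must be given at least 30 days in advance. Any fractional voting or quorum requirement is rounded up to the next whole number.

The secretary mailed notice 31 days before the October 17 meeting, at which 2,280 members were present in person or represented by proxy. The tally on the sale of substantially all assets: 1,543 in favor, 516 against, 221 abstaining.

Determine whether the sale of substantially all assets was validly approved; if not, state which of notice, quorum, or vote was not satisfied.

Notice: 31 days given; 30 required. Satisfied.
Quorum: 50% of 4,555 = 2,277.50, rounded up to 2,278; 2,280 present. Satisfied.
Vote: requires three-fourths of the votes cast (2,280 − 221 abstaining = 2,059); 3/4 of 2059 = 1544.25, rounded up to 1545, so 1,545 needed; 1,543 in favor. Not satisfied.

Invalid — vote requirement not satisfied.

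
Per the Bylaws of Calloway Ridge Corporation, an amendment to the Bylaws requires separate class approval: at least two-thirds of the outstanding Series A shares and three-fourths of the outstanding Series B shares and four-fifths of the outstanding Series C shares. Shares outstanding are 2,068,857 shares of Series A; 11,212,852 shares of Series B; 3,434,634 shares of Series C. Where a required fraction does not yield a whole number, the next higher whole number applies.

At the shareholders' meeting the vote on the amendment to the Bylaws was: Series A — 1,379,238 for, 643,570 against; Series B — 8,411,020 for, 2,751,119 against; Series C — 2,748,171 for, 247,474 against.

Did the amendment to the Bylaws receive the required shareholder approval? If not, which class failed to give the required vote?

Series A: 2/3 of 2068857 = 1379238; 1,379,238 required, 1,379,238 in favor — approved.
Series B: 3/4 of 11212852 = 8409639; 8,409,639 required, 8,411,020 in favor — approved.
Series C: 4/5 of 3434634 = 2747707.20, rounded up to 2747708; 2,747,708 required, 2,748,171 in favor — approved.

Approved — every class gave the required vote.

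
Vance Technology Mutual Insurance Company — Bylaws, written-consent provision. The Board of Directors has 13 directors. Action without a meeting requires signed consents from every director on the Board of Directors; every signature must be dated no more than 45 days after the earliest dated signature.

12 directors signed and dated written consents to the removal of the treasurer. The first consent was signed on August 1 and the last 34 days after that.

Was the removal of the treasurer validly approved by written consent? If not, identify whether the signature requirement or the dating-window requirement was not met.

Not effective — insufficient signatures.

Signatures required: the unanimous vote of 13 — unanimous means all 13, so 13 needed; 12 signed. Insufficient.
Dating window: the latest signature is 34 days after the earliest; the limit is 45 days. Within the window.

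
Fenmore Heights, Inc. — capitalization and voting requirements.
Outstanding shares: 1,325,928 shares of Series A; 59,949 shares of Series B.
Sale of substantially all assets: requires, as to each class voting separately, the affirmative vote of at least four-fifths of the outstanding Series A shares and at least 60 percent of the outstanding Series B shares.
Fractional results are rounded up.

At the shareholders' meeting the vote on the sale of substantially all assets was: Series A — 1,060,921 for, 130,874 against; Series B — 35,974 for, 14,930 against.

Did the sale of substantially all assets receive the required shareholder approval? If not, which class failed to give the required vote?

Series A: 4/5 of 1325928 = 1060742.40, rounded up to 1060743; 1,060,743 required, 1,060,921 in favor — approved.
Series B: 3/5 of 59949 = 35969.40, rounded up to 35970; 35,970 required, 35,974 in favor — approved.

Approved — every class gave the required vote.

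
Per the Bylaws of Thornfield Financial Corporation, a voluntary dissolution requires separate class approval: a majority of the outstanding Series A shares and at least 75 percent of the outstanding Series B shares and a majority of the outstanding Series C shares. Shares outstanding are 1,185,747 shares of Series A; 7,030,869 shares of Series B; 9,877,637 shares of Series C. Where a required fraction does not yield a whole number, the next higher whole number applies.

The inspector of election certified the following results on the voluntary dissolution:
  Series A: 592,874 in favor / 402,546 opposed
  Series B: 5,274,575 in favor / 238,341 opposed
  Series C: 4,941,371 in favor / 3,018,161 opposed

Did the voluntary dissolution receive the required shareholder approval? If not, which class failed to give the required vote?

Series A: a majority of 1185747 is 592874; 592,874 required, 592,874 in favor — approved.
Series B: 3/4 of 7030869 = 5273151.75, rounded up to 5273152; 5,273,152 required, 5,274,575 in favor — approved.
Series C: a majority of 9877637 is 4938819; 4,938,819 required, 4,941,371 in favor — approved.

Approved — every class gave the required vote.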